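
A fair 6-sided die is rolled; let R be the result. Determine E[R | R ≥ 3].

Given R ≥ 3, R is equally likely to be any of {3, 4, 5, 6}.
E[R | R ≥ 3] = (3 + 4 + 5 + 6) / 4 = 9/2.

9/2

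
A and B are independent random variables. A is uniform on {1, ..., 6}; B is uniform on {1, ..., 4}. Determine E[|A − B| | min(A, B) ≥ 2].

P(min(A, B) ≥ 2) = 5/8.
Summing |A−B|·P(x,y) over outcomes with min(A, B) ≥ 2 gives 23/24.
E[|A − B| | min(A, B) ≥ 2] = (23/24) / (5/8) = 23/15.

23/15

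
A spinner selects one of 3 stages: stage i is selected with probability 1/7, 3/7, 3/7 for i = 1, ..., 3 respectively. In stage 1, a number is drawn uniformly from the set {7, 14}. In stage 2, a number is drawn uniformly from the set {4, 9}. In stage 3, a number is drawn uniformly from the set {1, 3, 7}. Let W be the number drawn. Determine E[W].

E[W | stage 1] = (7+14)/2 = 21/2.
E[W | stage 2] = (4+9)/2 = 13/2.
E[W | stage 3] = (1+3+7)/3 = 11/3.
E[W] = (1/7)·(21/2) + (3/7)·(13/2) + (3/7)·(11/3) = 41/7.

41/7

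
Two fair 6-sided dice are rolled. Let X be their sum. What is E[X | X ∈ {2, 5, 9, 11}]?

P(X ∈ {2, 5, 9, 11}) = 11/36.
Σ over the event: 2·1/36 + 5·1/9 + 9·1/9 + 11·1/18 = 20/9.
E[X | X ∈ {2, 5, 9, 11}] = (20/9) / (11/36) = 80/11.

80/11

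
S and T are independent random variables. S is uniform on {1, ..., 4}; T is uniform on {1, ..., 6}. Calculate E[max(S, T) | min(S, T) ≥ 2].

P(min(S, T) ≥ 2) = 5/8.
Summing max(S,T)·P(x,y) over outcomes with min(S, T) ≥ 2 gives 8/3.
E[max(S, T) | min(S, T) ≥ 2] = (8/3) / (5/8) = 64/15.

64/15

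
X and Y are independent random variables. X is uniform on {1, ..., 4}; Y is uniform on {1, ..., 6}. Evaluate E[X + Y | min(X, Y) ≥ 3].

Outcomes with min(X, Y) ≥ 3: (3,3), (3,4), (3,5), (3,6), (4,3), (4,4), (4,5), (4,6), each with probability 1/24.
E[X + Y | min(X, Y) ≥ 3] = (6 + 7 + 8 + 9 + 7 + 8 + 9 + 10) / 8 = 8.

8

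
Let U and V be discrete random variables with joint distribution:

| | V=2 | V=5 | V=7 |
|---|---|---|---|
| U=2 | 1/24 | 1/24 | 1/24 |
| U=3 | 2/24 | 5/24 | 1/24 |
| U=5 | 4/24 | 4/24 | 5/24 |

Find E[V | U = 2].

14/3

P(U = 2) = 1/8.
Σ V·P over the event = 2·(1/24) + 5·(1/24) + 7·(1/24) = 7/12.
E[V | U = 2] = (7/12) / (1/8) = 14/3.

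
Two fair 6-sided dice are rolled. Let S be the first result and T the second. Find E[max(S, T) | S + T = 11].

6

Outcomes with S + T = 11: (5,6), (6,5), each with probability 1/36.
E[max(S, T) | S + T = 11] = (6 + 6) / 2 = 6.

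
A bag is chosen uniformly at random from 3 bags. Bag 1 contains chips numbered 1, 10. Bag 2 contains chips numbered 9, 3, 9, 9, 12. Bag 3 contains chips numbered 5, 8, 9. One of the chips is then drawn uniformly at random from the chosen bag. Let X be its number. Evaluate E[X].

E[X | bag 1] = (1+10)/2 = 11/2.
E[X | bag 2] = (9+3+9+9+12)/5 = 42/5.
E[X | bag 3] = (5+8+9)/3 = 22/3.
By the law of total expectation,
E[X] = (1/3)·(11/2) + (1/3)·(42/5) + (1/3)·(22/3) = 637/90.

637/90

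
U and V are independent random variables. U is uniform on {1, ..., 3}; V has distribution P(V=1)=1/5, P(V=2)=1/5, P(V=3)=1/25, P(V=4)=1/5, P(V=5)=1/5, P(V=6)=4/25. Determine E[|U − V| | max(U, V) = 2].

P(max(U, V) = 2) = 1/5.
Summing |U−V|·P(x,y) over outcomes with max(U, V) = 2 gives 2/15.
E[|U − V| | max(U, V) = 2] = (2/15) / (1/5) = 2/3.

2/3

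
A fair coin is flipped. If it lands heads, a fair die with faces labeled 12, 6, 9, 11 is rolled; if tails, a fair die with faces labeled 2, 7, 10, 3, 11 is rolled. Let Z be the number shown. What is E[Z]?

E[Z | heads] = (12+6+9+11)/4 = 19/2.
E[Z | tails] = (2+7+10+3+11)/5 = 33/5.
E[Z] = (1/2)·(19/2) + (1/2)·(33/5) = 161/20.

161/20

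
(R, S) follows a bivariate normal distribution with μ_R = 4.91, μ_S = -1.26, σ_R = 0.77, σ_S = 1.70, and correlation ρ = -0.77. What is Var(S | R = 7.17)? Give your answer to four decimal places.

1.1765

Var(S | R=x) = (1 − ρ²)·σ_S².
Var(S | R=7.17) = (1.70)²·(1 − (-0.77)²) = 2.89·0.4071 = 1.1765.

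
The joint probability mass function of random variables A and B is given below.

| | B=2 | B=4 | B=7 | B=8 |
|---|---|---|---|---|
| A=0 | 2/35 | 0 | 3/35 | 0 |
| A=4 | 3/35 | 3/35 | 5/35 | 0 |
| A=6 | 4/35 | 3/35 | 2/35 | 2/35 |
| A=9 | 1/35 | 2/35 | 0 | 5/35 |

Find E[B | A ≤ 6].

128/27

P(A ≤ 6) = 27/35.
Summing B·P(A=x,B=y) over the conditioning event gives 128/35.
E[B | A ≤ 6] = (128/35) / (27/35) = 128/27.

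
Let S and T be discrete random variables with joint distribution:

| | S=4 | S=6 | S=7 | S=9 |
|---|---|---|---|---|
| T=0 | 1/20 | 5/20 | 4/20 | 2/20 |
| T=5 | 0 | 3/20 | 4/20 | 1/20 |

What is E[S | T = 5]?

P(T = 5) = 2/5.
Σ S·P over the event = 6·(3/20) + 7·(4/20) + 9·(1/20) = 11/4.
E[S | T = 5] = (11/4) / (2/5) = 55/8.

55/8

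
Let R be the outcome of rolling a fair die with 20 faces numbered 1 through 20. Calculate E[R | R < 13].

13/2

Given R < 13, R is equally likely to be any of {1, 2, 3, 4, 5, 6, 7, 8, 9, 10, 11, 12}.
E[R | R < 13] = (1 + 2 + 3 + 4 + 5 + 6 + 7 + 8 + 9 + 10 + 11 + 12) / 12 = 13/2.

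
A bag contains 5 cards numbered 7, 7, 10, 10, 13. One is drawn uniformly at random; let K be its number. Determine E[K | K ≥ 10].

11

P(K ≥ 10) = 3/5.
Σ over the event: 10·2/5 + 13·1/5 = 33/5.
E[K | K ≥ 10] = (33/5) / (3/5) = 11.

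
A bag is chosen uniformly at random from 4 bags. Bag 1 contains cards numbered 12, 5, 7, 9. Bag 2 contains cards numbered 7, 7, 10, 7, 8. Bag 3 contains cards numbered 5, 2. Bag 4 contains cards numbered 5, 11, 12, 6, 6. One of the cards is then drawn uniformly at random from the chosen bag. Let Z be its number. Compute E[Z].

E[Z | bag 1] = (12+5+7+9)/4 = 33/4.
E[Z | bag 2] = (7+7+10+7+8)/5 = 39/5.
E[Z | bag 3] = (5+2)/2 = 7/2.
E[Z | bag 4] = (5+11+12+6+6)/5 = 8.
E[Z] = (1/4)·(33/4) + (1/4)·(39/5) + (1/4)·(7/2) + (1/4)·(8) = 551/80.

551/80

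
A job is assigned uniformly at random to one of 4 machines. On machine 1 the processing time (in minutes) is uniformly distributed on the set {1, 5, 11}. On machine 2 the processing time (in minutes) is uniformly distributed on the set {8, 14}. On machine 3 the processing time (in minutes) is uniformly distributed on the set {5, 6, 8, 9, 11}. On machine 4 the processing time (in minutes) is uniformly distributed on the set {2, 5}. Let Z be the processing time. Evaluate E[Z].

E[Z | machine 1] = (1+5+11)/3 = 17/3.
E[Z | machine 2] = (8+14)/2 = 11.
E[Z | machine 3] = (5+6+8+9+11)/5 = 39/5.
E[Z | machine 4] = (2+5)/2 = 7/2.
By the law of total expectation,
E[Z] = (1/4)·(17/3) + (1/4)·(11) + (1/4)·(39/5) + (1/4)·(7/2) = 839/120.

839/120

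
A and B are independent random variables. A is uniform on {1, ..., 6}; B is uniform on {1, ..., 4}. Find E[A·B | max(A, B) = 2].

Outcomes with max(A, B) = 2: (1,2), (2,1), (2,2), each with probability 1/24.
E[A·B | max(A, B) = 2] = (2 + 2 + 4) / 3 = 8/3.

8/3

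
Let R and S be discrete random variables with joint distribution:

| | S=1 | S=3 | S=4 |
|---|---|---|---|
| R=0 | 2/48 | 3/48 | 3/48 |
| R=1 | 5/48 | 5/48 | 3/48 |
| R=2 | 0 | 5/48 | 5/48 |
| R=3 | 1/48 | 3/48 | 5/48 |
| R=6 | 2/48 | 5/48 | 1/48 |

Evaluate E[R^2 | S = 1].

43/5

P(S = 1) = 5/24.
Σ R^2·P over the event = 0·(2/48) + 1·(5/48) + 9·(1/48) + 36·(2/48) = 43/24.
E[R^2 | S = 1] = (43/24) / (5/24) = 43/5.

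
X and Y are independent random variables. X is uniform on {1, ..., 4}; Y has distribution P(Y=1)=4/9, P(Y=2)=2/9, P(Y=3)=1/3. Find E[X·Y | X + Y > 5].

P(X + Y > 5) = 2/9.
Summing XY·P(x,y) over outcomes with X + Y > 5 gives 79/36.
E[X·Y | X + Y > 5] = (79/36) / (2/9) = 79/8.

79/8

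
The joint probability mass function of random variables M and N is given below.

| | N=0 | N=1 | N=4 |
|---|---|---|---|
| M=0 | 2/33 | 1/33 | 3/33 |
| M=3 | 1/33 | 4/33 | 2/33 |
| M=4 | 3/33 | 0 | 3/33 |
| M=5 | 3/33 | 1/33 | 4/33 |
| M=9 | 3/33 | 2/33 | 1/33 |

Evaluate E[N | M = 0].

13/6

P(M = 0) = 2/11.
Σ N·P over the event = 0·(2/33) + 1·(1/33) + 4·(3/33) = 13/33.
E[N | M = 0] = (13/33) / (2/11) = 13/6.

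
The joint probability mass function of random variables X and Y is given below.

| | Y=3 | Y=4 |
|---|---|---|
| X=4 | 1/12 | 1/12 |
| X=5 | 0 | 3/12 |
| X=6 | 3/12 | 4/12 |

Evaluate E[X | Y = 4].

P(Y = 4) = 2/3.
Σ X·P over the event = 4·(1/12) + 5·(3/12) + 6·(4/12) = 43/12.
E[X | Y = 4] = (43/12) / (2/3) = 43/8.

43/8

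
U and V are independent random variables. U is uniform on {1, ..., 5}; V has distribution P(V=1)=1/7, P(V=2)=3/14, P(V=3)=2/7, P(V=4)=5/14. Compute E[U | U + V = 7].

P(U + V = 7) = 6/35.
Summing U·P(x,y) over outcomes with U + V = 7 gives 23/35.
E[U | U + V = 7] = (23/35) / (6/35) = 23/6.

23/6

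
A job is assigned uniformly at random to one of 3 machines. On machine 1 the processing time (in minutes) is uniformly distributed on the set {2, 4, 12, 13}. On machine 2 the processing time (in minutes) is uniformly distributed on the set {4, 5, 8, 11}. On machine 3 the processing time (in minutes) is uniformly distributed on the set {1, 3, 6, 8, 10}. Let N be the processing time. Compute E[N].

E[N | machine 1] = (2+4+12+13)/4 = 31/4.
E[N | machine 2] = (4+5+8+11)/4 = 7.
E[N | machine 3] = (1+3+6+8+10)/5 = 28/5.
E[N] = (1/3)·(31/4) + (1/3)·(7) + (1/3)·(28/5) = 407/60.

407/60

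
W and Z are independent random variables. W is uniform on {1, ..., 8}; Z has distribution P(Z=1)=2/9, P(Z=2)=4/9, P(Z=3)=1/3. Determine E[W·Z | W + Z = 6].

23/3

P(W + Z = 6) = 1/8.
Summing WZ·P(x,y) over outcomes with W + Z = 6 gives 23/24.
E[W·Z | W + Z = 6] = (23/24) / (1/8) = 23/3.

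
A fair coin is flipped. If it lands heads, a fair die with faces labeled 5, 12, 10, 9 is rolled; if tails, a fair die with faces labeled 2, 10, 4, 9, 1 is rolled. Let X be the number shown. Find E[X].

E[X | heads] = (5+12+10+9)/4 = 9.
E[X | tails] = (2+10+4+9+1)/5 = 26/5.
E[X] = (1/2)·(9) + (1/2)·(26/5) = 71/10.

71/10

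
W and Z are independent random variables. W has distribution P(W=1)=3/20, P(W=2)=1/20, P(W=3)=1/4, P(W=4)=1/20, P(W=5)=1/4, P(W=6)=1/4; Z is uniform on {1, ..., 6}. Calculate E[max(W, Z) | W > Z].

294/59

P(W > Z) = 59/120.
Summing max(W,Z)·P(x,y) over outcomes with W > Z gives 49/20.
E[max(W, Z) | W > Z] = (49/20) / (59/120) = 294/59.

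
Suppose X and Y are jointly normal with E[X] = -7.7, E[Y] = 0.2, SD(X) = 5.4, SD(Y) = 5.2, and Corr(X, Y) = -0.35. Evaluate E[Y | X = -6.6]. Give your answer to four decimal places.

-0.1707

For a bivariate normal, E[Y | X=x] = μ_Y + ρ·(σ_Y/σ_X)·(x − μ_X).
E[Y | X=-6.6] = 0.2 + (-0.35)·(5.2/5.4)·(-6.6 − (-7.7)) = 0.2 + (-0.33704)·(1.1) = -0.1707.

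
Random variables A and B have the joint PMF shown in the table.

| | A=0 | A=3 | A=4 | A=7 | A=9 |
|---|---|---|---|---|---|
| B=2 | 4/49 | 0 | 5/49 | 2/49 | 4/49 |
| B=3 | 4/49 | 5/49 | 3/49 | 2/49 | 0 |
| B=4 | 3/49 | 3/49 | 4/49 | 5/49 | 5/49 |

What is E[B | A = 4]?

35/12

P(A = 4) = 12/49.
Σ B·P over the event = 2·(5/49) + 3·(3/49) + 4·(4/49) = 5/7.
E[B | A = 4] = (5/7) / (12/49) = 35/12.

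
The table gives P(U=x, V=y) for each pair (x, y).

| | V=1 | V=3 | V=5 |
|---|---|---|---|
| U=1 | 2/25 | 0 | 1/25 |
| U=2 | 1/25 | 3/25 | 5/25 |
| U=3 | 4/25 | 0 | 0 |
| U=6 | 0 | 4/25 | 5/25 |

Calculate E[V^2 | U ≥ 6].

P(U ≥ 6) = 9/25.
Summing V^2·P(U=x,V=y) over the conditioning event gives 161/25.
E[V^2 | U ≥ 6] = (161/25) / (9/25) = 161/9.

161/9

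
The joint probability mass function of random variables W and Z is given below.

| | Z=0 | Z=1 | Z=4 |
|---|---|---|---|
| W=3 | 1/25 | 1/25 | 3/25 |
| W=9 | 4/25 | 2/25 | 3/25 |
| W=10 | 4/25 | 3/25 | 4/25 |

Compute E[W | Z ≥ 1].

127/16

P(Z ≥ 1) = 16/25.
Σ W·P over the event = 3·(1/25) + 3·(3/25) + 9·(2/25) + 9·(3/25) + 10·(3/25) + 10·(4/25) = 127/25.
E[W | Z ≥ 1] = (127/25) / (16/25) = 127/16.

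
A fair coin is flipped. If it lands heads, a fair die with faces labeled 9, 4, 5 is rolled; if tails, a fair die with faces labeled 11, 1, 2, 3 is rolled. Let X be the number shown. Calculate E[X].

E[X | heads] = (9+4+5)/3 = 6.
E[X | tails] = (11+1+2+3)/4 = 17/4.
By the law of total expectation,
E[X] = (1/2)·(6) + (1/2)·(17/4) = 41/8.

41/8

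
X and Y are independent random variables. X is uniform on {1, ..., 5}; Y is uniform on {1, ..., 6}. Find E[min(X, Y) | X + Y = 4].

4/3

Outcomes with X + Y = 4: (1,3), (2,2), (3,1), each with probability 1/30.
E[min(X, Y) | X + Y = 4] = (1 + 2 + 1) / 3 = 4/3.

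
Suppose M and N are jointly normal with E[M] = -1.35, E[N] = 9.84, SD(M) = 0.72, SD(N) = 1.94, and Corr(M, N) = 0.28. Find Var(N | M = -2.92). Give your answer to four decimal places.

3.4685

Var(N | M=x) = (1 − ρ²)·σ_N².
Var(N | M=-2.92) = (1.94)²·(1 − (0.28)²) = 3.7636·0.9216 = 3.4685.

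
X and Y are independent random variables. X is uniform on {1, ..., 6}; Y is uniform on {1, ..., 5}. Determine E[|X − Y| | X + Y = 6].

Outcomes with X + Y = 6: (1,5), (2,4), (3,3), (4,2), (5,1), each with probability 1/30.
E[|X − Y| | X + Y = 6] = (4 + 2 + 0 + 2 + 4) / 5 = 12/5.

12/5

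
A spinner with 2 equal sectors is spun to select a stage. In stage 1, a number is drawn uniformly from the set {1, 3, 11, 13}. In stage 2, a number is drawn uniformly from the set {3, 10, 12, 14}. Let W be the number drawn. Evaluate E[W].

E[W | stage 1] = (1+3+11+13)/4 = 7.
E[W | stage 2] = (3+10+12+14)/4 = 39/4.
By the law of total expectation,
E[W] = (1/2)·(7) + (1/2)·(39/4) = 67/8.

67/8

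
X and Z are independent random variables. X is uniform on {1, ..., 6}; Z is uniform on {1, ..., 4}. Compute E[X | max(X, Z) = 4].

P(max(X, Z) = 4) = 7/24.
Summing X·P(x,y) over outcomes with max(X, Z) = 4 gives 11/12.
E[X | max(X, Z) = 4] = (11/12) / (7/24) = 22/7.

22/7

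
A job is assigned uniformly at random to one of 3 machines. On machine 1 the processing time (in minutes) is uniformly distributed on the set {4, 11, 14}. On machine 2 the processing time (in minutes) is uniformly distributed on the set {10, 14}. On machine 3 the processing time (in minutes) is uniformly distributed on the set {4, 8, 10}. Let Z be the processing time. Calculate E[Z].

E[Z | machine 1] = (4+11+14)/3 = 29/3.
E[Z | machine 2] = (10+14)/2 = 12.
E[Z | machine 3] = (4+8+10)/3 = 22/3.
By the law of total expectation,
E[Z] = (1/3)·(29/3) + (1/3)·(12) + (1/3)·(22/3) = 29/3.

29/3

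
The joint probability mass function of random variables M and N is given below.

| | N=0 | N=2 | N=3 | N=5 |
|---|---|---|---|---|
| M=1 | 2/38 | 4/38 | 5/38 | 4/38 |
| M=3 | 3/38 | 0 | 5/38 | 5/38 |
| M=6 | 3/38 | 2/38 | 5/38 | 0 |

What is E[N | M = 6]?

P(M = 6) = 5/19.
Σ N·P over the event = 0·(3/38) + 2·(2/38) + 3·(5/38) = 1/2.
E[N | M = 6] = (1/2) / (5/19) = 19/10.

19/10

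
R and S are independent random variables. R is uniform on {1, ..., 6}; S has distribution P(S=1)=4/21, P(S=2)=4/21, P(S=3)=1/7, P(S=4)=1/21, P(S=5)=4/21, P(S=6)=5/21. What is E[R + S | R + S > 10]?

159/14

P(R + S > 10) = 1/9.
Summing (R+S)·P(x,y) over outcomes with R + S > 10 gives 53/42.
E[R + S | R + S > 10] = (53/42) / (1/9) = 159/14.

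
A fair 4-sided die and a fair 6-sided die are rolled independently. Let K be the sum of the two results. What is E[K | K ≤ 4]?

P(K ≤ 4) = 1/4.
Σ over the event: 2·1/24 + 3·1/12 + 4·1/8 = 5/6.
E[K | K ≤ 4] = (5/6) / (1/4) = 10/3.

10/3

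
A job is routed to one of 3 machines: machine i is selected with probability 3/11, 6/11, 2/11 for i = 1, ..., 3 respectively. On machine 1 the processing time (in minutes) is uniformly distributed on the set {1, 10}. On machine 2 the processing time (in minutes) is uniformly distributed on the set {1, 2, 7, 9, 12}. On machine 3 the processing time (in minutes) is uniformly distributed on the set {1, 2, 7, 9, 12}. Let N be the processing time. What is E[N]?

E[N | machine 1] = (1+10)/2 = 11/2.
E[N | machine 2] = (1+2+7+9+12)/5 = 31/5.
E[N | machine 3] = (1+2+7+9+12)/5 = 31/5.
By the law of total expectation,
E[N] = (3/11)·(11/2) + (6/11)·(31/5) + (2/11)·(31/5) = 661/110.

661/110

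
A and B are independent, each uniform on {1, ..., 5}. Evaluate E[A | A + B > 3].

P(A + B > 3) = 22/25.
Summing A·P(x,y) over outcomes with A + B > 3 gives 71/25.
E[A | A + B > 3] = (71/25) / (22/25) = 71/22.

71/22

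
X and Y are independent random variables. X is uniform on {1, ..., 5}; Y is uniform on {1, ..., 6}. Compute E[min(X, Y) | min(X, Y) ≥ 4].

13/3

Outcomes with min(X, Y) ≥ 4: (4,4), (4,5), (4,6), (5,4), (5,5), (5,6), each with probability 1/30.
E[min(X, Y) | min(X, Y) ≥ 4] = (4 + 4 + 4 + 4 + 5 + 5) / 6 = 13/3.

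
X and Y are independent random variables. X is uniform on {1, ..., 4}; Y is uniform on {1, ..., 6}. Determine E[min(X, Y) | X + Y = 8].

3

P(X + Y = 8) = 1/8.
Summing min(X,Y)·P(x,y) over outcomes with X + Y = 8 gives 3/8.
E[min(X, Y) | X + Y = 8] = (3/8) / (1/8) = 3.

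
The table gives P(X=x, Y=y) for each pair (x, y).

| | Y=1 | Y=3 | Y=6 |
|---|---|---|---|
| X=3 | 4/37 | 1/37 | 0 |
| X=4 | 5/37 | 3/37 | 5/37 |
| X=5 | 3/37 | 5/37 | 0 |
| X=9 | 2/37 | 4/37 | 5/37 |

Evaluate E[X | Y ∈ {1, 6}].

P(Y ∈ {1, 6}) = 24/37.
Σ X·P over the event = 3·(4/37) + 4·(5/37) + 4·(5/37) + 5·(3/37) + 9·(2/37) + 9·(5/37) = 130/37.
E[X | Y ∈ {1, 6}] = (130/37) / (24/37) = 65/12.

65/12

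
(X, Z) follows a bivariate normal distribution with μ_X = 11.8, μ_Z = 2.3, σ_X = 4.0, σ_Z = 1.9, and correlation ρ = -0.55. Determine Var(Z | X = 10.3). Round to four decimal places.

2.5180

The conditional variance in a bivariate normal is σ_Z²(1 − ρ²), independent of x.
Var(Z | X=10.3) = (1.9)²·(1 − (-0.55)²) = 3.61·0.6975 = 2.5180.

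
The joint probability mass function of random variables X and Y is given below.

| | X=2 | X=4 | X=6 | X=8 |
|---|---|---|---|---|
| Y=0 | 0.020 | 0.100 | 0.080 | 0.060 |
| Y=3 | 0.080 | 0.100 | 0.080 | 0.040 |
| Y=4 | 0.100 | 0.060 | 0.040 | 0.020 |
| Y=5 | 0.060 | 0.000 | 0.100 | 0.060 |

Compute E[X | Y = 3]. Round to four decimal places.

4.5333

P(Y = 3) = 0.300.
Σ X·P over the event = 2·(0.080) + 4·(0.100) + 6·(0.080) + 8·(0.040) = 1.360.
E[X | Y = 3] = (1.360) / (0.300) = 4.5333.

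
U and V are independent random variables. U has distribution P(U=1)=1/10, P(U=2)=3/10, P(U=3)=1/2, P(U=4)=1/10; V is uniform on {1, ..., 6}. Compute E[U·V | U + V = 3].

P(U + V = 3) = 1/15.
Summing UV·P(x,y) over outcomes with U + V = 3 gives 2/15.
E[U·V | U + V = 3] = (2/15) / (1/15) = 2.

2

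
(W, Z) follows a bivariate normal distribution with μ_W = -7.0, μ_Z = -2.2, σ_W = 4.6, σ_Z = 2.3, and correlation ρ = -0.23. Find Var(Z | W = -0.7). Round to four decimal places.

The conditional variance in a bivariate normal is σ_Z²(1 − ρ²), independent of x.
Var(Z | W=-0.7) = (2.3)²·(1 − (-0.23)²) = 5.29·0.9471 = 5.0102.

5.0102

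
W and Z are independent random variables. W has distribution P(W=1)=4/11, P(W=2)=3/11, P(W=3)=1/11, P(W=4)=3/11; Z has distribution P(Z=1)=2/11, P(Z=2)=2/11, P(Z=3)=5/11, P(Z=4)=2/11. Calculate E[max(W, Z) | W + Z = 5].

107/31

P(W + Z = 5) = 31/121.
Summing max(W,Z)·P(x,y) over outcomes with W + Z = 5 gives 107/121.
E[max(W, Z) | W + Z = 5] = (107/121) / (31/121) = 107/31.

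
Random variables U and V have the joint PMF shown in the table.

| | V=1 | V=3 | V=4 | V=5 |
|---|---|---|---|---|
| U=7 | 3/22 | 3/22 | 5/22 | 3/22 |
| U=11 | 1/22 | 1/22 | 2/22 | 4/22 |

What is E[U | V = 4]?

57/7

P(V = 4) = 7/22.
Σ U·P over the event = 7·(5/22) + 11·(2/22) = 57/22.
E[U | V = 4] = (57/22) / (7/22) = 57/7.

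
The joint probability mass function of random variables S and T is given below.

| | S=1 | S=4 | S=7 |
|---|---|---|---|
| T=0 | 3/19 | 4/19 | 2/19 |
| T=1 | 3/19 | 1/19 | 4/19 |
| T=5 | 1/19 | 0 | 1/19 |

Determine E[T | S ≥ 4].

P(S ≥ 4) = 12/19.
Σ T·P over the event = 0·(4/19) + 1·(1/19) + 0·(2/19) + 1·(4/19) + 5·(1/19) = 10/19.
E[T | S ≥ 4] = (10/19) / (12/19) = 5/6.

5/6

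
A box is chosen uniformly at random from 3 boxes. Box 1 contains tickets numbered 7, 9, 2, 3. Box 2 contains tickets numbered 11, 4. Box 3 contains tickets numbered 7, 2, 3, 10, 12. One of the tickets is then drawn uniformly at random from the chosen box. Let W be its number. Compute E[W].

391/60

E[W | box 1] = (7+9+2+3)/4 = 21/4.
E[W | box 2] = (11+4)/2 = 15/2.
E[W | box 3] = (7+2+3+10+12)/5 = 34/5.
By the law of total expectation,
E[W] = (1/3)·(21/4) + (1/3)·(15/2) + (1/3)·(34/5) = 391/60.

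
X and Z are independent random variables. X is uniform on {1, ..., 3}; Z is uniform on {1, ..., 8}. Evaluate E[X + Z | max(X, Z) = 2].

P(max(X, Z) = 2) = 1/8.
Summing (X+Z)·P(x,y) over outcomes with max(X, Z) = 2 gives 5/12.
E[X + Z | max(X, Z) = 2] = (5/12) / (1/8) = 10/3.

10/3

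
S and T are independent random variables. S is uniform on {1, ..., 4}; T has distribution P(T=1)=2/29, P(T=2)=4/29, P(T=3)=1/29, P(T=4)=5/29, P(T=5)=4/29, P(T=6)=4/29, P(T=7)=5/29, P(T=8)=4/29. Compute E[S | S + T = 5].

9/4

P(S + T = 5) = 3/29.
Summing S·P(x,y) over outcomes with S + T = 5 gives 27/116.
E[S | S + T = 5] = (27/116) / (3/29) = 9/4.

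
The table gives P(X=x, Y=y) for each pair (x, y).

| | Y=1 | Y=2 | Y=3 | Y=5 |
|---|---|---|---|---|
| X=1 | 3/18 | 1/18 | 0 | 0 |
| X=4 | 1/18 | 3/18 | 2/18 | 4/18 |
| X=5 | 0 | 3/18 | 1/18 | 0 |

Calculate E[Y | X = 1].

P(X = 1) = 2/9.
Σ Y·P over the event = 1·(3/18) + 2·(1/18) = 5/18.
E[Y | X = 1] = (5/18) / (2/9) = 5/4.

5/4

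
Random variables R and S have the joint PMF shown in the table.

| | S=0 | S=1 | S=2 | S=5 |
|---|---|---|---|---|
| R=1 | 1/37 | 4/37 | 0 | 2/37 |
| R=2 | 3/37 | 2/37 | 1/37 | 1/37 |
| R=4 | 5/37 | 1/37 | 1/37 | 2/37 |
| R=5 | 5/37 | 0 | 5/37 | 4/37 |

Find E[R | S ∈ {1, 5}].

P(S ∈ {1, 5}) = 16/37.
Σ R·P over the event = 1·(4/37) + 1·(2/37) + 2·(2/37) + 2·(1/37) + 4·(1/37) + 4·(2/37) + 5·(4/37) = 44/37.
E[R | S ∈ {1, 5}] = (44/37) / (16/37) = 11/4.

11/4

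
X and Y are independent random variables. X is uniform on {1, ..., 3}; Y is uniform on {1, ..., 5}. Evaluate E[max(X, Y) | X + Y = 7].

Outcomes with X + Y = 7: (2,5), (3,4), each with probability 1/15.
E[max(X, Y) | X + Y = 7] = (5 + 4) / 2 = 9/2.

9/2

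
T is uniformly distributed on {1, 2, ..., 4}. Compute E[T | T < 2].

Given T < 2, T is equally likely to be any of {1}.
E[T | T < 2] = (1) / 1 = 1.

1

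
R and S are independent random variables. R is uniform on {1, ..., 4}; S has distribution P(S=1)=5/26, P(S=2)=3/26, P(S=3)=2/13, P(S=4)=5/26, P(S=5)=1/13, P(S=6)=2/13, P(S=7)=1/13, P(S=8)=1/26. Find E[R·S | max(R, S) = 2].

28/11

P(max(R, S) = 2) = 11/104.
Summing RS·P(x,y) over outcomes with max(R, S) = 2 gives 7/26.
E[R·S | max(R, S) = 2] = (7/26) / (11/104) = 28/11.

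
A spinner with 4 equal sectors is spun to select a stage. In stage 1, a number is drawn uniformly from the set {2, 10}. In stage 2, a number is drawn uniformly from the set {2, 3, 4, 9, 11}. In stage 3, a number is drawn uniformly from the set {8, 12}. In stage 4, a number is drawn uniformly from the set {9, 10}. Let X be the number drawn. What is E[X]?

313/40

E[X | stage 1] = (2+10)/2 = 6.
E[X | stage 2] = (2+3+4+9+11)/5 = 29/5.
E[X | stage 3] = (8+12)/2 = 10.
E[X | stage 4] = (9+10)/2 = 19/2.
E[X] = (1/4)·(6) + (1/4)·(29/5) + (1/4)·(10) + (1/4)·(19/2) = 313/40.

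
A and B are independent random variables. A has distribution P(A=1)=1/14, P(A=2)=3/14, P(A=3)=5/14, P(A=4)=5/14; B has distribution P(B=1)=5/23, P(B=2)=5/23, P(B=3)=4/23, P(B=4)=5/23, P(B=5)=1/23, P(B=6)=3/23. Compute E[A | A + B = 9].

13/4

P(A + B = 9) = 10/161.
Summing A·P(x,y) over outcomes with A + B = 9 gives 65/322.
E[A | A + B = 9] = (65/322) / (10/161) = 13/4.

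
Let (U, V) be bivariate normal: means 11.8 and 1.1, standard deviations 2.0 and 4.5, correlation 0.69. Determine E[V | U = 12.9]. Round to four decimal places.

2.8078

For a bivariate normal, E[V | U=x] = μ_V + ρ·(σ_V/σ_U)·(x − μ_U).
E[V | U=12.9] = 1.1 + (0.69)·(4.5/2.0)·(12.9 − (11.8)) = 1.1 + (1.5525)·(1.1) = 2.8078.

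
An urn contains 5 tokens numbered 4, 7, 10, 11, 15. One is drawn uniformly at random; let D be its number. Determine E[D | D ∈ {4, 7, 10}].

P(D ∈ {4, 7, 10}) = 3/5.
Σ over the event: 4·1/5 + 7·1/5 + 10·1/5 = 21/5.
E[D | D ∈ {4, 7, 10}] = (21/5) / (3/5) = 7.

7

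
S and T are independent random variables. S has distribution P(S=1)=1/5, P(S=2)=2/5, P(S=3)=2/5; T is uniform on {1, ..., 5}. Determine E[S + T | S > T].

4

P(S > T) = 6/25.
Summing (S+T)·P(x,y) over outcomes with S > T gives 24/25.
E[S + T | S > T] = (24/25) / (6/25) = 4.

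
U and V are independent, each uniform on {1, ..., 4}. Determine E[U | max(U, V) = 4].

22/7

P(max(U, V) = 4) = 7/16.
Summing U·P(x,y) over outcomes with max(U, V) = 4 gives 11/8.
E[U | max(U, V) = 4] = (11/8) / (7/16) = 22/7.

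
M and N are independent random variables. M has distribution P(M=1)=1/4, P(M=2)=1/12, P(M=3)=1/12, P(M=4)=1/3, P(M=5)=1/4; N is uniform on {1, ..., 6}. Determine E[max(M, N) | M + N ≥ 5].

P(M + N ≥ 5) = 5/6.
Summing max(M,N)·P(x,y) over outcomes with M + N ≥ 5 gives 95/24.
E[max(M, N) | M + N ≥ 5] = (95/24) / (5/6) = 19/4.

19/4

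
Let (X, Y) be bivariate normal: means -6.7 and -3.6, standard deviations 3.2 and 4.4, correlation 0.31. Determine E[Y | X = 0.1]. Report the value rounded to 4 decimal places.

-0.7015

E[Y | X=x] = μ_Y + ρ(σ_Y/σ_X)(x − μ_X) for jointly normal variables.
E[Y | X=0.1] = -3.6 + (0.31)·(4.4/3.2)·(0.1 − (-6.7)) = -3.6 + (0.42625)·(6.8) = -0.7015.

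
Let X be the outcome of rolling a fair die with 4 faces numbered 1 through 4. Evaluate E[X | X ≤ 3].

Given X ≤ 3, X is equally likely to be any of {1, 2, 3}.
E[X | X ≤ 3] = (1 + 2 + 3) / 3 = 2.

2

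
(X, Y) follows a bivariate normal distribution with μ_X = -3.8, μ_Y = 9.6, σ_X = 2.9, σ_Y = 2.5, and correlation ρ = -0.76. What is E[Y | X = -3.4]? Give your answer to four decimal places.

9.3379

The regression of Y on X has slope ρ·σ_Y/σ_X and passes through (μ_X, μ_Y).
E[Y | X=-3.4] = 9.6 + (-0.76)·(2.5/2.9)·(-3.4 − (-3.8)) = 9.6 + (-0.65517)·(0.4) = 9.3379.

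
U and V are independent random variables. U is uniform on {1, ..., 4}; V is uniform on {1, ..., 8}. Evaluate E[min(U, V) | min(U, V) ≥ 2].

P(min(U, V) ≥ 2) = 21/32.
Summing min(U,V)·P(x,y) over outcomes with min(U, V) ≥ 2 gives 59/32.
E[min(U, V) | min(U, V) ≥ 2] = (59/32) / (21/32) = 59/21.

59/21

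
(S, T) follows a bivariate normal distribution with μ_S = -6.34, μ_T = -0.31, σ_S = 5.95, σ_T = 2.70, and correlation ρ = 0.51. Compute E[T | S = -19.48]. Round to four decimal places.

E[T | S=x] = μ_T + ρ(σ_T/σ_S)(x − μ_S) for jointly normal variables.
E[T | S=-19.48] = -0.31 + (0.51)·(2.70/5.95)·(-19.48 − (-6.34)) = -0.31 + (0.23143)·(-13.14) = -3.3510.

-3.3510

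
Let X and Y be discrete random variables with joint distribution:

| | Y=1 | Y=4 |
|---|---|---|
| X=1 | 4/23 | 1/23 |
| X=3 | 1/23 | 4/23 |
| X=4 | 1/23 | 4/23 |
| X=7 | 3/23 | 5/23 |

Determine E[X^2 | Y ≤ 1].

P(Y ≤ 1) = 9/23.
Σ X^2·P over the event = 1·(4/23) + 9·(1/23) + 16·(1/23) + 49·(3/23) = 176/23.
E[X^2 | Y ≤ 1] = (176/23) / (9/23) = 176/9.

176/9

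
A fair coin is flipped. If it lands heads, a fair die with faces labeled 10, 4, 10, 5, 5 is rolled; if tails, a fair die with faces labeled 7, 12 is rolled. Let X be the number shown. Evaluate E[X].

E[X | heads] = (10+4+10+5+5)/5 = 34/5.
E[X | tails] = (7+12)/2 = 19/2.
E[X] = (1/2)·(34/5) + (1/2)·(19/2) = 163/20.

163/20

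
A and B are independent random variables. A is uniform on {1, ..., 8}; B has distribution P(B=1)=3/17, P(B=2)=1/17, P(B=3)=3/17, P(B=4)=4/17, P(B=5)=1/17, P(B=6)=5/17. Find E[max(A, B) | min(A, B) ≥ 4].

P(min(A, B) ≥ 4) = 25/68.
Summing max(A,B)·P(x,y) over outcomes with min(A, B) ≥ 4 gives 79/34.
E[max(A, B) | min(A, B) ≥ 4] = (79/34) / (25/68) = 158/25.

158/25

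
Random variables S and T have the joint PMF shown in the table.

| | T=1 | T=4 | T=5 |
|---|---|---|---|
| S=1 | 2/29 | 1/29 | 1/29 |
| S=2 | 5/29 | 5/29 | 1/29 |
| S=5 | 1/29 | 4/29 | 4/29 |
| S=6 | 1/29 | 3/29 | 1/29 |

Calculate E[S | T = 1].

P(T = 1) = 9/29.
Summing S·P(S=x,T=y) over the conditioning event gives 23/29.
E[S | T = 1] = (23/29) / (9/29) = 23/9.

23/9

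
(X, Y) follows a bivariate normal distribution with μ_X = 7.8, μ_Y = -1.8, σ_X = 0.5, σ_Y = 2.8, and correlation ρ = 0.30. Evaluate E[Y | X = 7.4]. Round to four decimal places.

-2.4720

The regression of Y on X has slope ρ·σ_Y/σ_X and passes through (μ_X, μ_Y).
E[Y | X=7.4] = -1.8 + (0.30)·(2.8/0.5)·(7.4 − (7.8)) = -1.8 + (1.68)·(-0.4) = -2.4720.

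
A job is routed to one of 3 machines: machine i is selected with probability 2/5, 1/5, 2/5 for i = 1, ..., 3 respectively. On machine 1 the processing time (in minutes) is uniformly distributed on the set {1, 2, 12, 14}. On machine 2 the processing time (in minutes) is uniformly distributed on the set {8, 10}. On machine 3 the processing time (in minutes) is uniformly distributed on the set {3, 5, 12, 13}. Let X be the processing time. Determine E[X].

E[X | machine 1] = (1+2+12+14)/4 = 29/4.
E[X | machine 2] = (8+10)/2 = 9.
E[X | machine 3] = (3+5+12+13)/4 = 33/4.
E[X] = (2/5)·(29/4) + (1/5)·(9) + (2/5)·(33/4) = 8.

8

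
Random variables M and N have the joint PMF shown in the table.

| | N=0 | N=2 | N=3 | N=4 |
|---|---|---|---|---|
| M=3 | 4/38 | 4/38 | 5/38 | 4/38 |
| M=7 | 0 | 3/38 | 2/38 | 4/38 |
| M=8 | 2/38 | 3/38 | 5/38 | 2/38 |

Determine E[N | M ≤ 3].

39/17

P(M ≤ 3) = 17/38.
Σ N·P over the event = 0·(4/38) + 2·(4/38) + 3·(5/38) + 4·(4/38) = 39/38.
E[N | M ≤ 3] = (39/38) / (17/38) = 39/17.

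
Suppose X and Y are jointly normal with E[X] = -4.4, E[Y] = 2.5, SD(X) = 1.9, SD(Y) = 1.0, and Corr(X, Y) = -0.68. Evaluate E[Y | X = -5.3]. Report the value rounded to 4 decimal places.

The regression of Y on X has slope ρ·σ_Y/σ_X and passes through (μ_X, μ_Y).
E[Y | X=-5.3] = 2.5 + (-0.68)·(1.0/1.9)·(-5.3 − (-4.4)) = 2.5 + (-0.35789)·(-0.9) = 2.8221.

2.8221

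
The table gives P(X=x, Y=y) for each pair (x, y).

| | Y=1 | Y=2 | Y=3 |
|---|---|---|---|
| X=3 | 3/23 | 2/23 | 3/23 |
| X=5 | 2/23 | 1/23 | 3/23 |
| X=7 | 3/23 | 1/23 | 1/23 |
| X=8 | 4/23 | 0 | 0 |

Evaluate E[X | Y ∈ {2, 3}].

49/11

P(Y ∈ {2, 3}) = 11/23.
Σ X·P over the event = 3·(2/23) + 3·(3/23) + 5·(1/23) + 5·(3/23) + 7·(1/23) + 7·(1/23) = 49/23.
E[X | Y ∈ {2, 3}] = (49/23) / (11/23) = 49/11.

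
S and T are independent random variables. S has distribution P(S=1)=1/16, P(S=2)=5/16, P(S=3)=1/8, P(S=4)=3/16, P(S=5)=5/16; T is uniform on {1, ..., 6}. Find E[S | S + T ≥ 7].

P(S + T ≥ 7) = 9/16.
Summing S·P(x,y) over outcomes with S + T ≥ 7 gives 53/24.
E[S | S + T ≥ 7] = (53/24) / (9/16) = 106/27.

106/27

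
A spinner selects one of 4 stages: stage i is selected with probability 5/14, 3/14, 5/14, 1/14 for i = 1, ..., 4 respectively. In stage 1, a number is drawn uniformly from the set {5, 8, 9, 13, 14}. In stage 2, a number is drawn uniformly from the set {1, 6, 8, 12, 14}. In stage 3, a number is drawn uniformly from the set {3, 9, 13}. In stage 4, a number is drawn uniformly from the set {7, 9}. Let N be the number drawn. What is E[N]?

E[N | stage 1] = (5+8+9+13+14)/5 = 49/5.
E[N | stage 2] = (1+6+8+12+14)/5 = 41/5.
E[N | stage 3] = (3+9+13)/3 = 25/3.
E[N | stage 4] = (7+9)/2 = 8.
By the law of total expectation,
E[N] = (5/14)·(49/5) + (3/14)·(41/5) + (5/14)·(25/3) + (1/14)·(8) = 1849/210.

1849/210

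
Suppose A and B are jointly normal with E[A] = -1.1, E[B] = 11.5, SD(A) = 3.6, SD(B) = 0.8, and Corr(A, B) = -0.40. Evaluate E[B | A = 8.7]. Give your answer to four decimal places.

The regression of B on A has slope ρ·σ_B/σ_A and passes through (μ_A, μ_B).
E[B | A=8.7] = 11.5 + (-0.40)·(0.8/3.6)·(8.7 − (-1.1)) = 11.5 + (-0.088889)·(9.8) = 10.6289.

10.6289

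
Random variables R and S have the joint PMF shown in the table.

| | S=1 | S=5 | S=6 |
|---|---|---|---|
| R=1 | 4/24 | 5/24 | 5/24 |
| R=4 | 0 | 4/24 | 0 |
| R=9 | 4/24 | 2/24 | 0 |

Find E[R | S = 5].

P(S = 5) = 11/24.
Σ R·P over the event = 1·(5/24) + 4·(4/24) + 9·(2/24) = 13/8.
E[R | S = 5] = (13/8) / (11/24) = 39/11.

39/11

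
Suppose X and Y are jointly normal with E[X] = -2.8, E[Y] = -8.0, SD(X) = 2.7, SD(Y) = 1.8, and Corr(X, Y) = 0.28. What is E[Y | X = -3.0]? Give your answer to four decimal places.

-8.0373

E[Y | X=x] = μ_Y + ρ(σ_Y/σ_X)(x − μ_X) for jointly normal variables.
E[Y | X=-3.0] = -8.0 + (0.28)·(1.8/2.7)·(-3.0 − (-2.8)) = -8.0 + (0.18667)·(-0.2) = -8.0373.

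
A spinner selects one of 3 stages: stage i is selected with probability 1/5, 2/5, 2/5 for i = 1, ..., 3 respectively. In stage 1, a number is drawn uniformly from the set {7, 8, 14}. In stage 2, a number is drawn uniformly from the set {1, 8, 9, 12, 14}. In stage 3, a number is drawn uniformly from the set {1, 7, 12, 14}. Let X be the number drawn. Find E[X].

664/75

E[X | stage 1] = (7+8+14)/3 = 29/3.
E[X | stage 2] = (1+8+9+12+14)/5 = 44/5.
E[X | stage 3] = (1+7+12+14)/4 = 17/2.
By the law of total expectation,
E[X] = (1/5)·(29/3) + (2/5)·(44/5) + (2/5)·(17/2) = 664/75.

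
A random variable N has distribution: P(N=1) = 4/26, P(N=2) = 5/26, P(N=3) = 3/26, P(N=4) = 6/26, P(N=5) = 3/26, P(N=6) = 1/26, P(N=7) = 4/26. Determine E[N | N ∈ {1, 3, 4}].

37/13

P(N ∈ {1, 3, 4}) = 1/2.
Σ over the event: 1·2/13 + 3·3/26 + 4·3/13 = 37/26.
E[N | N ∈ {1, 3, 4}] = (37/26) / (1/2) = 37/13.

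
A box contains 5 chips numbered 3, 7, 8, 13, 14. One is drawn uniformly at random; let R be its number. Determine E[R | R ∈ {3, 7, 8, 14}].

8

P(R ∈ {3, 7, 8, 14}) = 4/5.
Σ over the event: 3·1/5 + 7·1/5 + 8·1/5 + 14·1/5 = 32/5.
E[R | R ∈ {3, 7, 8, 14}] = (32/5) / (4/5) = 8.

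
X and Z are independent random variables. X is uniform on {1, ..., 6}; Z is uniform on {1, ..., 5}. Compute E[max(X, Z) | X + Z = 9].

16/3

P(X + Z = 9) = 1/10.
Summing max(X,Z)·P(x,y) over outcomes with X + Z = 9 gives 8/15.
E[max(X, Z) | X + Z = 9] = (8/15) / (1/10) = 16/3.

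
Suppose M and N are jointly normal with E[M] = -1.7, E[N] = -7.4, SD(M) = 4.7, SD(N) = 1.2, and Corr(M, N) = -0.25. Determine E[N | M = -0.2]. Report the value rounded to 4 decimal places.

-7.4957

E[N | M=x] = μ_N + ρ(σ_N/σ_M)(x − μ_M) for jointly normal variables.
E[N | M=-0.2] = -7.4 + (-0.25)·(1.2/4.7)·(-0.2 − (-1.7)) = -7.4 + (-0.06383)·(1.5) = -7.4957.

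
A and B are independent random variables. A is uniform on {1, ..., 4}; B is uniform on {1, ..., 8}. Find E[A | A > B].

10/3

Outcomes with A > B: (2,1), (3,1), (3,2), (4,1), (4,2), (4,3), each with probability 1/32.
E[A | A > B] = (2 + 3 + 3 + 4 + 4 + 4) / 6 = 10/3.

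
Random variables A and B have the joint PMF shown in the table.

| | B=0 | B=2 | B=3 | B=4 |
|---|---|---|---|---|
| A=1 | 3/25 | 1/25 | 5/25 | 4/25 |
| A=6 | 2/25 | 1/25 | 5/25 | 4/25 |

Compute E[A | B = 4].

7/2

P(B = 4) = 8/25.
Σ A·P over the event = 1·(4/25) + 6·(4/25) = 28/25.
E[A | B = 4] = (28/25) / (8/25) = 7/2.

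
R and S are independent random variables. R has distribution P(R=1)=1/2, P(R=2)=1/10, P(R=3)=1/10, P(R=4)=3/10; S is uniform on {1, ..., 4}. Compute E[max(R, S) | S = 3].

P(S = 3) = 1/4.
Summing max(R,S)·P(x,y) over outcomes with S = 3 gives 33/40.
E[max(R, S) | S = 3] = (33/40) / (1/4) = 33/10.

33/10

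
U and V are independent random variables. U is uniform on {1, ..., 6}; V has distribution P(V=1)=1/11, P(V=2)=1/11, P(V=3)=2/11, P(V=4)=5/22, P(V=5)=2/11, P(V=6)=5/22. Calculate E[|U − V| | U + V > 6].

171/88

P(U + V > 6) = 2/3.
Summing |U−V|·P(x,y) over outcomes with U + V > 6 gives 57/44.
E[|U − V| | U + V > 6] = (57/44) / (2/3) = 171/88.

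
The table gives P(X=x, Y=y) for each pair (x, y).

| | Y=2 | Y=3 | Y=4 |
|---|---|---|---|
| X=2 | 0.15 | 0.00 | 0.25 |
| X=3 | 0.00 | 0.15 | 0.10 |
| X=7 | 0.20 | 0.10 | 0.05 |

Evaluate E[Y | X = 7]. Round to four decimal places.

2.5714

P(X = 7) = 0.35.
Σ Y·P over the event = 2·(0.20) + 3·(0.10) + 4·(0.05) = 0.90.
E[Y | X = 7] = (0.90) / (0.35) = 2.5714.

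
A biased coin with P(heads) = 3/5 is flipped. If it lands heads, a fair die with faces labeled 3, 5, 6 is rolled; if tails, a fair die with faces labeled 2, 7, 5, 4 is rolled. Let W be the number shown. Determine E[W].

23/5

E[W | heads] = (3+5+6)/3 = 14/3.
E[W | tails] = (2+7+5+4)/4 = 9/2.
E[W] = (3/5)·(14/3) + (2/5)·(9/2) = 23/5.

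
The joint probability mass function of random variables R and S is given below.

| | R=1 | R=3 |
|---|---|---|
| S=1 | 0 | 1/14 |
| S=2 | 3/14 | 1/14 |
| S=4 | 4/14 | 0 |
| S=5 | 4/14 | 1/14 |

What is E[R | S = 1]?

P(S = 1) = 1/14.
Σ R·P over the event = 3·(1/14) = 3/14.
E[R | S = 1] = (3/14) / (1/14) = 3.

3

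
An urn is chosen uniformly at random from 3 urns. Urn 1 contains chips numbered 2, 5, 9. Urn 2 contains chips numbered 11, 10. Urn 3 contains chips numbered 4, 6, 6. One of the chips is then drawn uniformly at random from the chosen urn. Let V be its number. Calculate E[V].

E[V | urn 1] = (2+5+9)/3 = 16/3.
E[V | urn 2] = (11+10)/2 = 21/2.
E[V | urn 3] = (4+6+6)/3 = 16/3.
E[V] = (1/3)·(16/3) + (1/3)·(21/2) + (1/3)·(16/3) = 127/18.

127/18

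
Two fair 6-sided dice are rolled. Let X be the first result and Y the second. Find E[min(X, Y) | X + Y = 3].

Outcomes with X + Y = 3: (1,2), (2,1), each with probability 1/36.
E[min(X, Y) | X + Y = 3] = (1 + 1) / 2 = 1.

1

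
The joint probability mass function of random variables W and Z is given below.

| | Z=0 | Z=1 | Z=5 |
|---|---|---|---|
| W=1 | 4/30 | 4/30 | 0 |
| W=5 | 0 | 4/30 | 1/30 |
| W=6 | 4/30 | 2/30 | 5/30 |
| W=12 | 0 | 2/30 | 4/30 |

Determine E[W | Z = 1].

P(Z = 1) = 2/5.
Σ W·P over the event = 1·(4/30) + 5·(4/30) + 6·(2/30) + 12·(2/30) = 2.
E[W | Z = 1] = (2) / (2/5) = 5.

5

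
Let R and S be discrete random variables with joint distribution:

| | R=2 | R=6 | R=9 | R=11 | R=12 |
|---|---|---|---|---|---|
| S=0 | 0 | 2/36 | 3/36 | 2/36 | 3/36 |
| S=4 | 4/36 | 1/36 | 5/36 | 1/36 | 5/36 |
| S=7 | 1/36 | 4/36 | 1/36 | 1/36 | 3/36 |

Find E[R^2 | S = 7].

391/5

P(S = 7) = 5/18.
Σ R^2·P over the event = 4·(1/36) + 36·(4/36) + 81·(1/36) + 121·(1/36) + 144·(3/36) = 391/18.
E[R^2 | S = 7] = (391/18) / (5/18) = 391/5.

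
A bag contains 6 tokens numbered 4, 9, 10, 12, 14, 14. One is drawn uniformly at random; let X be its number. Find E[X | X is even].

54/5

P(X is even) = 5/6.
Σ over the event: 4·1/6 + 10·1/6 + 12·1/6 + 14·1/3 = 9.
E[X | X is even] = (9) / (5/6) = 54/5.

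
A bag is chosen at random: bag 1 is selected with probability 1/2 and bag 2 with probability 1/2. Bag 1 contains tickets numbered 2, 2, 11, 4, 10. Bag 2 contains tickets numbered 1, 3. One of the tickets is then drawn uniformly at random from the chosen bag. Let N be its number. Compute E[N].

E[N | bag 1] = (2+2+11+4+10)/5 = 29/5.
E[N | bag 2] = (1+3)/2 = 2.
By the law of total expectation,
E[N] = (1/2)·(29/5) + (1/2)·(2) = 39/10.

39/10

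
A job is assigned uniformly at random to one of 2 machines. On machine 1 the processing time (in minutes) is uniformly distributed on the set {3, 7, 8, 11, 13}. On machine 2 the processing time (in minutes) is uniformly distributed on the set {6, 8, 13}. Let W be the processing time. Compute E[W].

87/10

E[W | machine 1] = (3+7+8+11+13)/5 = 42/5.
E[W | machine 2] = (6+8+13)/3 = 9.
E[W] = (1/2)·(42/5) + (1/2)·(9) = 87/10.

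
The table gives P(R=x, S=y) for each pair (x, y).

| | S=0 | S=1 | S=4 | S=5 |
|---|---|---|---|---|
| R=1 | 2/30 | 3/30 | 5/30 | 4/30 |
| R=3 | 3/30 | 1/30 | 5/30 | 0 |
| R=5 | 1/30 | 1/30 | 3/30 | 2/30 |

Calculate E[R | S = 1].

11/5

P(S = 1) = 1/6.
Σ R·P over the event = 1·(3/30) + 3·(1/30) + 5·(1/30) = 11/30.
E[R | S = 1] = (11/30) / (1/6) = 11/5.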